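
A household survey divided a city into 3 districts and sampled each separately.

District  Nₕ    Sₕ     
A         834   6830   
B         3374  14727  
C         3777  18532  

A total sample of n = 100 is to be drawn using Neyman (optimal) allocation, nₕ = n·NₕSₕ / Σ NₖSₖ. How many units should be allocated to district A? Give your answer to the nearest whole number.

5

Σ NₕSₕ = 834·6830 + 3374·14727 + 3777·18532 = 125380482.
Share for A: 5696220/125380482 = 0.04543.
n_A = 100 × 0.04543 = 4.543... → 5.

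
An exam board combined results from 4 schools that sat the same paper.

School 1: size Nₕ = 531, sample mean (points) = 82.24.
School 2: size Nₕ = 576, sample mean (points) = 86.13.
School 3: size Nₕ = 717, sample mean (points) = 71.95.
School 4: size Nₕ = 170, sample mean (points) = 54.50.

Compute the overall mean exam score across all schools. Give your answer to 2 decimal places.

x̄_st = (Σ Nₕx̄ₕ) / (Σ Nₕ) = (531·82.24 + 576·86.13 + 717·71.95 + 170·54.50) / 1994
= 154133.47 / 1994 = 77.2986... → 77.30.

77.30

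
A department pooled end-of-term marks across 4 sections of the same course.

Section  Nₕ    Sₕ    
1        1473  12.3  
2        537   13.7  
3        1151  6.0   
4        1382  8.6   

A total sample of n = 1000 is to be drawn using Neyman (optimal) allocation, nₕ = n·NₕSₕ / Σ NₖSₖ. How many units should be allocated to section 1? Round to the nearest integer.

Σ NₕSₕ = 1473·12.3 + 537·13.7 + 1151·6.0 + 1382·8.6 = 44266.
Share for 1: 18117.9/44266 = 0.40930.
n_1 = 1000 × 0.40930 = 409.296... → 409.

409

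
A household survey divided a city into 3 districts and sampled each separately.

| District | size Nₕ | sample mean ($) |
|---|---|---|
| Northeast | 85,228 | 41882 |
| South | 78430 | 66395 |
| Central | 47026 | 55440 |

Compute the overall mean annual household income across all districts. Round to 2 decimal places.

x̄_st = (Σ Nₕx̄ₕ) / (Σ Nₕ) = (85228·41882 + 78430·66395 + 47026·55440) / 210684
= 11384000386 / 210684 = 54033.5307... → 54033.53.

54033.53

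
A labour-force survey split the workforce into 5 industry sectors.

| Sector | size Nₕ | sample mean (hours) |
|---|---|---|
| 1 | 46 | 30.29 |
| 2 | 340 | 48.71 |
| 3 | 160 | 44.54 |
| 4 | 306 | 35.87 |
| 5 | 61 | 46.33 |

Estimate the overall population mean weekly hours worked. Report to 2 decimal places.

N = 913; weights Wₕ = Nₕ/N = (0.0504, 0.3724, 0.1752, 0.3352, 0.0668).
x̄_st = Σ Wₕ·x̄ₕ = 0.0504·30.29 + 0.3724·48.71 + 0.1752·44.54 + 0.3352·35.87 + 0.0668·46.33 ≈ 42.5887...
→ 42.59.

42.59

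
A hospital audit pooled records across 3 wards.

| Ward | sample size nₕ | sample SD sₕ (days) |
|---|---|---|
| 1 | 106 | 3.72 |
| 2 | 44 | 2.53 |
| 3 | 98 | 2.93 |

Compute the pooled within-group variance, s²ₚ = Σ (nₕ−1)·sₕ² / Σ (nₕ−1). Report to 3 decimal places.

10.453

1: (106−1)·3.72² = 105·13.8384 = 1453.032
2: (44−1)·2.53² = 43·6.4009 = 275.2387
3: (98−1)·2.93² = 97·8.5849 = 832.7353
Numerator = 2561.006; denominator = Σ(nₕ−1) = 245.
s²ₚ = 2561.006/245 = 10.45309... → 10.453.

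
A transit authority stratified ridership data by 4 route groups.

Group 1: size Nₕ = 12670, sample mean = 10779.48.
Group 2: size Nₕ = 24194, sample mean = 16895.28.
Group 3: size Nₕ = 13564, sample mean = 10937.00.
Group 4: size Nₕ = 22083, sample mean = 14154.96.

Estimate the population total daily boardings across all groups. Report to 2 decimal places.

1006273865.60

Population total = Σ Nₕ·x̄ₕ (each stratum's size times its mean).
12670·10779.48 + 24194·16895.28 + 13564·10937.00 + 22083·14154.96 = 136576011.6 + 408764404.32 + 148349468 + 312583981.68 = 1006273865.60.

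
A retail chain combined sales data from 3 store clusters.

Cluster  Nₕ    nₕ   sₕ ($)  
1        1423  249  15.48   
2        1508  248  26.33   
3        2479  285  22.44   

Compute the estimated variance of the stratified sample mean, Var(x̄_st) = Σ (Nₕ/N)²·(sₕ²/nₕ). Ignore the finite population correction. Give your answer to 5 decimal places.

N = 5410; Wₕ = Nₕ/N.
cluster 1: (1423/5410)²·15.48²/249 = 0.06658215
cluster 2: (1508/5410)²·26.33²/248 = 0.21719918
cluster 3: (2479/5410)²·22.44²/285 = 0.37098758
Sum = 0.65476892 → 0.65477.

0.65477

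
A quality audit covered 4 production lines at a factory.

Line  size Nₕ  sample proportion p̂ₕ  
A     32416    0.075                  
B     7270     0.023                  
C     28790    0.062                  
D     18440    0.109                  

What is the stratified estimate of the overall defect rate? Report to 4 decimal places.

0.0736

N = 32416 + 7270 + 28790 + 18440 = 86916.
Overall proportion = Σ (Nₕ/N)·p̂ₕ.
Σ Nₕp̂ₕ = 2431.2 + 167.21 + 1784.98 + 2009.96 = 6393.35.
6393.35 / 86916 = 0.073558... → 0.0736.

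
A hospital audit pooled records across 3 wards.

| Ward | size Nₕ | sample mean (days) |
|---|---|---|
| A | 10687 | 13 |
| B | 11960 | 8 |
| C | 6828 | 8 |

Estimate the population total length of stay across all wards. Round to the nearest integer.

289235

A: 10687·13 = 138931
B: 11960·8 = 95680
C: 6828·8 = 54624
τ̂ = Σ Nₕx̄ₕ = 289235.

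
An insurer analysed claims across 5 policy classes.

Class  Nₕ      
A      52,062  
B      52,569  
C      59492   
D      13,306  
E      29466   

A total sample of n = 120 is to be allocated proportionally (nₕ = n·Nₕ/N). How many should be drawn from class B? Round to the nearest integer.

30

Share of class B = 52569/206895 = 0.25409.
Allocate 120 × 0.25409 = 30.490... → 30.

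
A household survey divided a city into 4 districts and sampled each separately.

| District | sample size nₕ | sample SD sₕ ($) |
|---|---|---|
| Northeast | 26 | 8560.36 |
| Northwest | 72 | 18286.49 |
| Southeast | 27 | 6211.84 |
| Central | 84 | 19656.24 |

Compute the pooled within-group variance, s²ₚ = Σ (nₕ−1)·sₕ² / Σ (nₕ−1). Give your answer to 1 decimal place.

Northeast: (26−1)·8560.36² = 25·73279763.3296 = 1831994083.24
Northwest: (72−1)·18286.49² = 71·334395716.5201 = 23742095872.9271
Southeast: (27−1)·6211.84² = 26·38586956.1856 = 1003260860.8256
Central: (84−1)·19656.24² = 83·386367770.9376 = 32068524987.8208
Numerator = 58645875804.8135; denominator = Σ(nₕ−1) = 205.
s²ₚ = 58645875804.8135/205 = 286077442.950... → 286077443.0.

286077443.0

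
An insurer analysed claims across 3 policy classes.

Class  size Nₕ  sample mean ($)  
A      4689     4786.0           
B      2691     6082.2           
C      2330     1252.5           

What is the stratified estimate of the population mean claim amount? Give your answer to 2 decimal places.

N = 9710; weights Wₕ = Nₕ/N = (0.4829, 0.2771, 0.2400).
x̄_st = Σ Wₕ·x̄ₕ = 0.4829·4786.0 + 0.2771·6082.2 + 0.2400·1252.5 ≈ 4297.3305...
→ 4297.33.

4297.33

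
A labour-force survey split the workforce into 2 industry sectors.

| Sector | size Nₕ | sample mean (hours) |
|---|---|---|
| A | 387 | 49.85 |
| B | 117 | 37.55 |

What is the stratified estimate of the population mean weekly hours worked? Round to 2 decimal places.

46.99

N = 387 + 117 = 504.
Overall mean = Σ (Nₕ/N)·x̄ₕ — weight by population share, not a simple average.
Σ Nₕx̄ₕ = 387·49.85 + 117·37.55 = 19291.95 + 4393.35 = 23685.3.
Divide by N: 23685.3 / 504 = 46.9946... → 46.99.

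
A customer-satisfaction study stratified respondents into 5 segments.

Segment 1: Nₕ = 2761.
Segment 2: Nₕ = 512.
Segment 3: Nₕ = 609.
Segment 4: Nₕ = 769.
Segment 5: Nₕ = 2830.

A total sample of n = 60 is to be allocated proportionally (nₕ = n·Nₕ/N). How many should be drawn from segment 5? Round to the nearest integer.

23

Share of segment 5 = 2830/7481 = 0.37829.
Allocate 60 × 0.37829 = 22.698... → 23.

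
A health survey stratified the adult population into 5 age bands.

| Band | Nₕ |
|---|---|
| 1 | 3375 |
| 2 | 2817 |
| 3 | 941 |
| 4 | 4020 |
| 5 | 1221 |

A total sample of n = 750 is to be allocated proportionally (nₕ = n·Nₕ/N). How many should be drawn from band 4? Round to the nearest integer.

244

Share of band 4 = 4020/12374 = 0.32487.
Allocate 750 × 0.32487 = 243.656... → 244.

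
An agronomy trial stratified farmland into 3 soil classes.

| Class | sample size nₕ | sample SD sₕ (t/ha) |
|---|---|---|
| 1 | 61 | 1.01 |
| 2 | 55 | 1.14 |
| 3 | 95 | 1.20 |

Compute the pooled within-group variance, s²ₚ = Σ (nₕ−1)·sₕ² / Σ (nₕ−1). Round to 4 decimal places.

1.2824

Degrees of freedom: 60 + 54 + 94 = 208.
Σ(nₕ−1)sₕ² = 60·1.0201 + 54·1.2996 + 94·1.44 = 266.7444.
s²ₚ = 266.7444 / 208 = 1.282425 → 1.2824.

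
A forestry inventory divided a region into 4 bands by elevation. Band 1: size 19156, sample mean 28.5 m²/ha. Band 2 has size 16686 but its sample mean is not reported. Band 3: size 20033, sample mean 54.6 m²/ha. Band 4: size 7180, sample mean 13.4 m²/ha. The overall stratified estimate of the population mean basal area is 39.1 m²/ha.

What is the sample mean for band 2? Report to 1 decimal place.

43.7

N = 19156 + 16686 + 20033 + 7180 = 63055.
Overall total = μ·N = 39.1·63055 = 2465450.5.
Subtract the known strata: 19156·28.5 + 20033·54.6 + 7180·13.4 = 1735959.8.
Remaining total for band 2: 2465450.5 − 1735959.8 = 729490.7.
Divide by its size: 729490.7 / 16686 = 43.719... → 43.7.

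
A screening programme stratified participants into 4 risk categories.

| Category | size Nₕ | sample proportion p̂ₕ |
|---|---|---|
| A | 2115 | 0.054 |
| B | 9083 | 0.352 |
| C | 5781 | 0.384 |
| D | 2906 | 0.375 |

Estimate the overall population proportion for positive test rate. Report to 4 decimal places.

0.3330

N = 2115 + 9083 + 5781 + 2906 = 19885.
Overall proportion = Σ (Nₕ/N)·p̂ₕ.
Σ Nₕp̂ₕ = 114.21 + 3197.216 + 2219.904 + 1089.75 = 6621.08.
6621.08 / 19885 = 0.332969... → 0.3330.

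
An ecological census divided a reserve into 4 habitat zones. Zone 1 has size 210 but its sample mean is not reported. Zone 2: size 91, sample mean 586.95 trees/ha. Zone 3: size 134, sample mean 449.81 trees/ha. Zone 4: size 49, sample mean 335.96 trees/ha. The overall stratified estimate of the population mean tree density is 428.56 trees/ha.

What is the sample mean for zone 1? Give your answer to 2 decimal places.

Σ Nₕx̄ₕ = N·μ, so 210·x̄_1 = 484·428.56 − (91·586.95 + 134·449.81 + 49·335.96).
= 207423.04 − 130149.03 = 77274.01.
x̄_1 = 77274.01 / 210 = 367.9715... → 367.97.

367.97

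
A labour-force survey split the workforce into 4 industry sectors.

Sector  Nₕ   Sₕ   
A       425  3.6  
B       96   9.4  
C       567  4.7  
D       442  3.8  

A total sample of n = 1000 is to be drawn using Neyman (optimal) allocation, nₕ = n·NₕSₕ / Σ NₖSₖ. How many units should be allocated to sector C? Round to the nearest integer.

393

Σ NₕSₕ = 425·3.6 + 96·9.4 + 567·4.7 + 442·3.8 = 6776.9.
Share for C: 2664.9/6776.9 = 0.39323.
n_C = 1000 × 0.39323 = 393.233... → 393.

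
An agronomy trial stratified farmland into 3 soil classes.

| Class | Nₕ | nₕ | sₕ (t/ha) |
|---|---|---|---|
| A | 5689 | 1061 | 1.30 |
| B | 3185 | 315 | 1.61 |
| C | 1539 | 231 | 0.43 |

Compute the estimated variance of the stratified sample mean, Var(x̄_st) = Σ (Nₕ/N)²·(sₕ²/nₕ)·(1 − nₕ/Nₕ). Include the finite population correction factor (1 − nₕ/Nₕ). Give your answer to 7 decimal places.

N = 10413. Term for each stratum: Wₕ²sₕ²/nₕ·(1−nₕ/Nₕ).
Var(x̄_st) = 0.0003867665 + 0.0006937145 + 0.0000148600 = 0.0010953411 → 0.0010953.

0.0010953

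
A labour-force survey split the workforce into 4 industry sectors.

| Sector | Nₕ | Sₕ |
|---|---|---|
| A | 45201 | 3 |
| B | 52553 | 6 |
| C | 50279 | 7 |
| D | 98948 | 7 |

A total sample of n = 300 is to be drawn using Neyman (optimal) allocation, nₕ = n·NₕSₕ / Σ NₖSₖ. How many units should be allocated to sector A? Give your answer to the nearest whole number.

A: NₕSₕ = 45201·3 = 135603
B: NₕSₕ = 52553·6 = 315318
C: NₕSₕ = 50279·7 = 351953
D: NₕSₕ = 98948·7 = 692636
Σ NₕSₕ = 1495510.
n_A = 300·135603/1495510 = 27.202... → 27.

27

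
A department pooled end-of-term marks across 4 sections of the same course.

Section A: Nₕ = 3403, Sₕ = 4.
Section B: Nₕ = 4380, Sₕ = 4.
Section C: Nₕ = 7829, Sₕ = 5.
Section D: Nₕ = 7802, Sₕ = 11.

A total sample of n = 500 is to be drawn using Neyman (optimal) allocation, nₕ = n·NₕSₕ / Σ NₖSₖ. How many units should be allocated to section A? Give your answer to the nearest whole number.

44

A: NₕSₕ = 3403·4 = 13612
B: NₕSₕ = 4380·4 = 17520
C: NₕSₕ = 7829·5 = 39145
D: NₕSₕ = 7802·11 = 85822
Σ NₕSₕ = 156099.
n_A = 500·13612/156099 = 43.601... → 44.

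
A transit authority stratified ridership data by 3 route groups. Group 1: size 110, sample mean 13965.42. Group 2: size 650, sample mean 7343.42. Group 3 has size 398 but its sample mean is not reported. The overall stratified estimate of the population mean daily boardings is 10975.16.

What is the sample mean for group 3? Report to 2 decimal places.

Σ Nₕx̄ₕ = N·μ, so 398·x̄_3 = 1158·10975.16 − (110·13965.42 + 650·7343.42).
= 12709235.28 − 6309419.2 = 6399816.08.
x̄_3 = 6399816.08 / 398 = 16079.9399... → 16079.94.

16079.94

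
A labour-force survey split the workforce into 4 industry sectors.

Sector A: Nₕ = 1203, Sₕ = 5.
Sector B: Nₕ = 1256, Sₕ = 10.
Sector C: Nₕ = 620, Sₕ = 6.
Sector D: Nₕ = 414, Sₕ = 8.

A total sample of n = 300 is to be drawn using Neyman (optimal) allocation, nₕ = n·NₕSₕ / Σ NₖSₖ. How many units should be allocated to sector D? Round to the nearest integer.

39

Σ NₕSₕ = 1203·5 + 1256·10 + 620·6 + 414·8 = 25607.
Share for D: 3312/25607 = 0.12934.
n_D = 300 × 0.12934 = 38.802... → 39.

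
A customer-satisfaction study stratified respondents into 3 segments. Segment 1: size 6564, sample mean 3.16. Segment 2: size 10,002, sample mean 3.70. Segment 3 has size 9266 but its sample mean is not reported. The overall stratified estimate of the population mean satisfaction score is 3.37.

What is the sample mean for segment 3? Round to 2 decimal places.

Σ Nₕx̄ₕ = N·μ, so 9266·x̄_3 = 25832·3.37 − (6564·3.16 + 10002·3.70).
= 87053.84 − 57749.64 = 29304.2.
x̄_3 = 29304.2 / 9266 = 3.1626... → 3.16.

3.16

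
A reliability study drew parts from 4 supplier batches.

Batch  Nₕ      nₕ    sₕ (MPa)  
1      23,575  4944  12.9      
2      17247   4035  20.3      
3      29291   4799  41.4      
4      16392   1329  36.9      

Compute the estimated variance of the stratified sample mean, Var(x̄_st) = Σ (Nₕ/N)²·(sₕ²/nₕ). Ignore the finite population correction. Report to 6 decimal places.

0.084296

N = 86505; Wₕ = Nₕ/N.
batch 1: (23575/86505)²·12.9²/4944 = 0.002499896
batch 2: (17247/86505)²·20.3²/4035 = 0.004059693
batch 3: (29291/86505)²·41.4²/4799 = 0.040948303
batch 4: (16392/86505)²·36.9²/1329 = 0.036788258
Sum = 0.084296150 → 0.084296.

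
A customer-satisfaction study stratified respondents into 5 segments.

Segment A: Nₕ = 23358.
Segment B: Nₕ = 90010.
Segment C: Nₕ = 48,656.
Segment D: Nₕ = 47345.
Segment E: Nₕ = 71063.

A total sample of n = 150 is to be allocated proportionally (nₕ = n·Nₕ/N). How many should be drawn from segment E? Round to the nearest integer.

38

Share of segment E = 71063/280432 = 0.25341.
Allocate 150 × 0.25341 = 38.011... → 38.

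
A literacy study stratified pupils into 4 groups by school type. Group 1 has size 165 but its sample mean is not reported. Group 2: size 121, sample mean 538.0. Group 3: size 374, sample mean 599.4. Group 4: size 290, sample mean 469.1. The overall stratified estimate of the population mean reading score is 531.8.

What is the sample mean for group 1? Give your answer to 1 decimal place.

N = 165 + 121 + 374 + 290 = 950.
Overall total = μ·N = 531.8·950 = 505210.
Subtract the known strata: 121·538.0 + 374·599.4 + 290·469.1 = 425312.6.
Remaining total for group 1: 505210 − 425312.6 = 79897.4.
Divide by its size: 79897.4 / 165 = 484.227... → 484.2.

484.2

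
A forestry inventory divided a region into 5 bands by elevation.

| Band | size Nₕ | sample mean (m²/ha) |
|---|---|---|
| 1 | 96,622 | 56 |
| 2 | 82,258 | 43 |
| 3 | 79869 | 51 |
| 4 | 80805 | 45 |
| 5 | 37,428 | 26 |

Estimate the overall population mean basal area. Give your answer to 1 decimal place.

46.8

N = 376982; weights Wₕ = Nₕ/N = (0.2563, 0.2182, 0.2119, 0.2143, 0.0993).
x̄_st = Σ Wₕ·x̄ₕ = 0.2563·56 + 0.2182·43 + 0.2119·51 + 0.2143·45 + 0.0993·26 ≈ 46.768...
→ 46.8.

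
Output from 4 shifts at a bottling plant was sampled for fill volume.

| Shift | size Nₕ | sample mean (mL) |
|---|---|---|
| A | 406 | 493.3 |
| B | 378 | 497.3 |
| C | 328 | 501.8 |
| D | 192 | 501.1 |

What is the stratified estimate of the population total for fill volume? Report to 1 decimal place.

A: 406·493.3 = 200279.8
B: 378·497.3 = 187979.4
C: 328·501.8 = 164590.4
D: 192·501.1 = 96211.2
τ̂ = Σ Nₕx̄ₕ = 649060.8.

649060.8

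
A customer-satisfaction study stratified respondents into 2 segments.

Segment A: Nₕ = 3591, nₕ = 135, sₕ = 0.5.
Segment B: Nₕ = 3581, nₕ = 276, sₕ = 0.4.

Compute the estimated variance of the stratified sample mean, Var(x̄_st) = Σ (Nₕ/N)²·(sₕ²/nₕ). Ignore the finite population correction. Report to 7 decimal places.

N = 7172. Term for each stratum: Wₕ²sₕ²/nₕ.
Var(x̄_st) = 0.0004642549 + 0.0001445237 = 0.0006087786 → 0.0006088.

0.0006088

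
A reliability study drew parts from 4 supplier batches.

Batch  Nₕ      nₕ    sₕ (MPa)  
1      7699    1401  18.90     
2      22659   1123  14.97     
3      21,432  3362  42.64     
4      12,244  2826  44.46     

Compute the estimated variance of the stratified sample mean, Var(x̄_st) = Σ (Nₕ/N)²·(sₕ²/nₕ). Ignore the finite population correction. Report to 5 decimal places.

0.11483

N = 64034; Wₕ = Nₕ/N.
batch 1: (7699/64034)²·18.90²/1401 = 0.00368581
batch 2: (22659/64034)²·14.97²/1123 = 0.02498757
batch 3: (21432/64034)²·42.64²/3362 = 0.06058161
batch 4: (12244/64034)²·44.46²/2826 = 0.02557362
Sum = 0.11482861 → 0.11483.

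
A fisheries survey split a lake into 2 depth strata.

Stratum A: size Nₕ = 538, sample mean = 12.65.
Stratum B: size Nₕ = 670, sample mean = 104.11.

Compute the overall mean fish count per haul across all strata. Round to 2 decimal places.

63.38

N = 538 + 670 = 1208.
The stratified mean weights each stratum mean by its population share Nₕ/N.
Σ Nₕx̄ₕ = 538·12.65 + 670·104.11 = 6805.7 + 69753.7 = 76559.4.
Divide by N: 76559.4 / 1208 = 63.3770... → 63.38.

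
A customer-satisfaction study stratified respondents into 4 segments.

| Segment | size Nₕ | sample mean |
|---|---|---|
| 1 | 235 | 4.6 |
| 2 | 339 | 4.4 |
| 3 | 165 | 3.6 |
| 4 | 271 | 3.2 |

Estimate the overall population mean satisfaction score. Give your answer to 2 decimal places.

3.99

N = 235 + 339 + 165 + 271 = 1010.
Overall mean = Σ (Nₕ/N)·x̄ₕ — weight by population share, not a simple average.
Σ Nₕx̄ₕ = 235·4.6 + 339·4.4 + 165·3.6 + 271·3.2 = 1081 + 1491.6 + 594 + 867.2 = 4033.8.
Divide by N: 4033.8 / 1010 = 3.9939... → 3.99.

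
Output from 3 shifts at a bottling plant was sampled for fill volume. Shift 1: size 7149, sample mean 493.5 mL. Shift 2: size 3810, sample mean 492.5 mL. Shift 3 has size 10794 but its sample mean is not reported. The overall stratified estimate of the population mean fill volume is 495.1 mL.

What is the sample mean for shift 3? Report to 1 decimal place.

Σ Nₕx̄ₕ = N·μ, so 10794·x̄_3 = 21753·495.1 − (7149·493.5 + 3810·492.5).
= 10769910.3 − 5404456.5 = 5365453.8.
x̄_3 = 5365453.8 / 10794 = 497.077... → 497.1.

497.1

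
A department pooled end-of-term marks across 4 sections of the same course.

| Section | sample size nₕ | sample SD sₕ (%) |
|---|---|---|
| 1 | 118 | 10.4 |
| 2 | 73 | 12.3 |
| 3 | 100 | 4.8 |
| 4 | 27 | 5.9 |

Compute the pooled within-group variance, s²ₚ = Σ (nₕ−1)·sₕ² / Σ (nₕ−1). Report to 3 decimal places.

85.139

Degrees of freedom: 117 + 72 + 99 + 26 = 314.
Σ(nₕ−1)sₕ² = 117·108.16 + 72·151.29 + 99·23.04 + 26·34.81 = 26733.62.
s²ₚ = 26733.62 / 314 = 85.13892... → 85.139.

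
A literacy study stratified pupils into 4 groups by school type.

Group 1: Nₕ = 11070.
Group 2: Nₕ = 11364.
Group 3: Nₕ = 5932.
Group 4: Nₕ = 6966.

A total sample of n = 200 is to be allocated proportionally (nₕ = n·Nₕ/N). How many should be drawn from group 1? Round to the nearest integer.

63

Share of group 1 = 11070/35332 = 0.31331.
Allocate 200 × 0.31331 = 62.663... → 63.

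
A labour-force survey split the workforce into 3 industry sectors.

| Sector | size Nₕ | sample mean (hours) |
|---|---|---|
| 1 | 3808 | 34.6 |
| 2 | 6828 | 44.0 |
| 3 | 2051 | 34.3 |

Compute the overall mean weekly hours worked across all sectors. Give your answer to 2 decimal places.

N = 3808 + 6828 + 2051 = 12687.
The stratified mean weights each stratum mean by its population share Nₕ/N.
Σ Nₕx̄ₕ = 3808·34.6 + 6828·44.0 + 2051·34.3 = 131756.8 + 300432 + 70349.3 = 502538.1.
Divide by N: 502538.1 / 12687 = 39.6105... → 39.61.

39.61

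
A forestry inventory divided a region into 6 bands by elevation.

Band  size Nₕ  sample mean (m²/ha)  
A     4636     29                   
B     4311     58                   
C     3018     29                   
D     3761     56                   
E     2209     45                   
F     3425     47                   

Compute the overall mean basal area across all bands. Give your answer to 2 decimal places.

44.15

N = 4636 + 4311 + 3018 + 3761 + 2209 + 3425 = 21360.
The stratified mean weights each stratum mean by its population share Nₕ/N.
Σ Nₕx̄ₕ = 4636·29 + 4311·58 + 3018·29 + 3761·56 + 2209·45 + 3425·47 = 134444 + 250038 + 87522 + 210616 + 99405 + 160975 = 943000.
Divide by N: 943000 / 21360 = 44.1479... → 44.15.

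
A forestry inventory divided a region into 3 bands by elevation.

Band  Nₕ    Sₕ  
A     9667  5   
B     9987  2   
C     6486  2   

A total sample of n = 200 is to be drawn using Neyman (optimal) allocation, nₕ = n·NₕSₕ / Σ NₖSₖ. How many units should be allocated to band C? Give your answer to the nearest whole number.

A: NₕSₕ = 9667·5 = 48335
B: NₕSₕ = 9987·2 = 19974
C: NₕSₕ = 6486·2 = 12972
Σ NₕSₕ = 81281.
n_C = 200·12972/81281 = 31.919... → 32.

32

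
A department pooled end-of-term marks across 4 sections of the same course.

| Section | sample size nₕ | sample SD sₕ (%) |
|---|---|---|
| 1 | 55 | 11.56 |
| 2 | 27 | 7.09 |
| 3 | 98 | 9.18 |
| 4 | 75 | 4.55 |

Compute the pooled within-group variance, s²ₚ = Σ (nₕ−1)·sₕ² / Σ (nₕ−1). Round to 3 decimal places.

1: (55−1)·11.56² = 54·133.6336 = 7216.2144
2: (27−1)·7.09² = 26·50.2681 = 1306.9706
3: (98−1)·9.18² = 97·84.2724 = 8174.4228
4: (75−1)·4.55² = 74·20.7025 = 1531.985
Numerator = 18229.5928; denominator = Σ(nₕ−1) = 251.
s²ₚ = 18229.5928/251 = 72.62786... → 72.628.

72.628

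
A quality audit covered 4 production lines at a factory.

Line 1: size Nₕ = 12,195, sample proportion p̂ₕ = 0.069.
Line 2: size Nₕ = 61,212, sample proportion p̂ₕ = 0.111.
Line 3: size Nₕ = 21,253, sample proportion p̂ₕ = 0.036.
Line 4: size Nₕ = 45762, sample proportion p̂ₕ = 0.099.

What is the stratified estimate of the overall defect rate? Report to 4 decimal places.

0.0921

Wₕ = Nₕ/N with N = 140422: 0.0868, 0.4359, 0.1514, 0.3259.
p̂_st = 0.0868·0.069 + 0.4359·0.111 + 0.1514·0.036 + 0.3259·0.099 ≈ 0.092091... → 0.0921.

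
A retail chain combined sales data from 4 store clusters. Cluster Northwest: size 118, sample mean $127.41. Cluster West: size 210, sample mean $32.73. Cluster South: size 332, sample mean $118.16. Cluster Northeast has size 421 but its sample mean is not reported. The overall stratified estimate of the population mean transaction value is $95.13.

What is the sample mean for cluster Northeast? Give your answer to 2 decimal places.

N = 118 + 210 + 332 + 421 = 1081.
Overall total = μ·N = 95.13·1081 = 102835.53.
Subtract the known strata: 118·127.41 + 210·32.73 + 332·118.16 = 61136.8.
Remaining total for cluster Northeast: 102835.53 − 61136.8 = 41698.73.
Divide by its size: 41698.73 / 421 = 99.0469... → 99.05.

99.05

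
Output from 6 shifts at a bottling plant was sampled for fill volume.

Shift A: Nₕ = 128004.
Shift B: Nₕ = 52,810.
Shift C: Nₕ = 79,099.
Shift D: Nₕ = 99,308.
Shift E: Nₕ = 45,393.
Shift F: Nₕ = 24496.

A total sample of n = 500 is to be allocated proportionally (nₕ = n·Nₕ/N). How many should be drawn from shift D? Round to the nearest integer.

Share of shift D = 99308/429110 = 0.23143.
Allocate 500 × 0.23143 = 115.714... → 116.

116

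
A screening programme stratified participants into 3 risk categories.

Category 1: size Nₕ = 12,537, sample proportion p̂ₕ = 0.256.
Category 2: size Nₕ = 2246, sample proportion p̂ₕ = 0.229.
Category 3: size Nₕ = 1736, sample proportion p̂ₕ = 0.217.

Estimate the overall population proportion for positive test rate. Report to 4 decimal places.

Wₕ = Nₕ/N with N = 16519: 0.7589, 0.1360, 0.1051.
p̂_st = 0.7589·0.256 + 0.1360·0.229 + 0.1051·0.217 ≈ 0.248230... → 0.2482.

0.2482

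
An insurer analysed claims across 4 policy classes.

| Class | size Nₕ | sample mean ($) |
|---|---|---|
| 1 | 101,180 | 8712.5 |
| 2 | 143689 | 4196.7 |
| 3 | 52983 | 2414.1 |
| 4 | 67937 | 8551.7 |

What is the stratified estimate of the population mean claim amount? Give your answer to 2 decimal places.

5996.44

N = 365789; weights Wₕ = Nₕ/N = (0.2766, 0.3928, 0.1448, 0.1857).
x̄_st = Σ Wₕ·x̄ₕ = 0.2766·8712.5 + 0.3928·4196.7 + 0.1448·2414.1 + 0.1857·8551.7 ≈ 5996.4446...
→ 5996.44.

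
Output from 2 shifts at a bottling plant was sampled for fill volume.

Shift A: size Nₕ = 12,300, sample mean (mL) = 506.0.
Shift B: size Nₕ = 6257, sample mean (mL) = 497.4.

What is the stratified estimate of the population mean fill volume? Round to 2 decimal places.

503.10

N = 12300 + 6257 = 18557.
The stratified mean weights each stratum mean by its population share Nₕ/N.
Σ Nₕx̄ₕ = 12300·506.0 + 6257·497.4 = 6223800 + 3112231.8 = 9336031.8.
Divide by N: 9336031.8 / 18557 = 503.1003... → 503.10.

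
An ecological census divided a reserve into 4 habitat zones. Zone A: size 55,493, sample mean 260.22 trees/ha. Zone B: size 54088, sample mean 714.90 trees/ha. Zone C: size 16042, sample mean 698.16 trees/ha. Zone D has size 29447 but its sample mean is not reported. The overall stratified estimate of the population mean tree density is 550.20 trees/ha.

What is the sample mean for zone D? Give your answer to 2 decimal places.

713.54

Σ Nₕx̄ₕ = N·μ, so 29447·x̄_D = 155070·550.20 − (55493·260.22 + 54088·714.90 + 16042·698.16).
= 85319514 − 64307782.38 = 21011731.62.
x̄_D = 21011731.62 / 29447 = 713.5440... → 713.54.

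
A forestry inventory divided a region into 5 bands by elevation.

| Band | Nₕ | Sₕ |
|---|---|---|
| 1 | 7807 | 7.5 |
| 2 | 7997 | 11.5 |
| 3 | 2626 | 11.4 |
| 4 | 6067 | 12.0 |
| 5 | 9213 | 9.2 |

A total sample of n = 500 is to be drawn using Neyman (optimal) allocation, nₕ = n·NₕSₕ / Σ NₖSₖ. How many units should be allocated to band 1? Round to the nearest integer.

87

Σ NₕSₕ = 7807·7.5 + 7997·11.5 + 2626·11.4 + 6067·12.0 + 9213·9.2 = 338018.
Share for 1: 58552.5/338018 = 0.17322.
n_1 = 500 × 0.17322 = 86.612... → 87.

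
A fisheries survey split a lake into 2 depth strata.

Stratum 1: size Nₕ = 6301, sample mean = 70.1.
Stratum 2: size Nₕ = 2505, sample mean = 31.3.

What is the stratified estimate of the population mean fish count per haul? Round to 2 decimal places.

N = 8806; weights Wₕ = Nₕ/N = (0.7155, 0.2845).
x̄_st = Σ Wₕ·x̄ₕ = 0.7155·70.1 + 0.2845·31.3 ≈ 59.0628...
→ 59.06.

59.06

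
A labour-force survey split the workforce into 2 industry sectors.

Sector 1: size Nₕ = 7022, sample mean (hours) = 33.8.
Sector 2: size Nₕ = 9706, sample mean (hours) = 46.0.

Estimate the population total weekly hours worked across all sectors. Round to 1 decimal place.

683819.6

Population total = Σ Nₕ·x̄ₕ (each stratum's size times its mean).
7022·33.8 + 9706·46.0 = 237343.6 + 446476 = 683819.6.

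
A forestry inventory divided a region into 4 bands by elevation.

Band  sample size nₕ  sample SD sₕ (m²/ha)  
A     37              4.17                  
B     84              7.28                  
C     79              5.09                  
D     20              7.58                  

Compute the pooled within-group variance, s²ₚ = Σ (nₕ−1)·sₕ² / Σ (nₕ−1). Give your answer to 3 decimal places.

37.673

A: (37−1)·4.17² = 36·17.3889 = 626.0004
B: (84−1)·7.28² = 83·52.9984 = 4398.8672
C: (79−1)·5.09² = 78·25.9081 = 2020.8318
D: (20−1)·7.58² = 19·57.4564 = 1091.6716
Numerator = 8137.371; denominator = Σ(nₕ−1) = 216.
s²ₚ = 8137.371/216 = 37.67301... → 37.673.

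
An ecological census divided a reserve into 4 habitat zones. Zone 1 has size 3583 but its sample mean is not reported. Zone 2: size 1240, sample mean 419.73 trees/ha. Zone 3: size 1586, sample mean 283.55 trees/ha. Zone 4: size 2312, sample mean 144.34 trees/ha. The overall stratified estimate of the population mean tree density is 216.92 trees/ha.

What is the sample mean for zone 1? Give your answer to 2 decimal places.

164.07

Σ Nₕx̄ₕ = N·μ, so 3583·x̄_1 = 8721·216.92 − (1240·419.73 + 1586·283.55 + 2312·144.34).
= 1891759.32 − 1303889.58 = 587869.74.
x̄_1 = 587869.74 / 3583 = 164.0719... → 164.07.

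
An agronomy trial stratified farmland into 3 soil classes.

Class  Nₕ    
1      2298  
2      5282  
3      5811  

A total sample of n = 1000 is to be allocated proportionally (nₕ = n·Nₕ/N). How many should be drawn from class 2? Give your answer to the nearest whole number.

394

N = 2298 + 5282 + 5811 = 13391.
n_2 = 1000·5282/13391 = 394.444... → 394.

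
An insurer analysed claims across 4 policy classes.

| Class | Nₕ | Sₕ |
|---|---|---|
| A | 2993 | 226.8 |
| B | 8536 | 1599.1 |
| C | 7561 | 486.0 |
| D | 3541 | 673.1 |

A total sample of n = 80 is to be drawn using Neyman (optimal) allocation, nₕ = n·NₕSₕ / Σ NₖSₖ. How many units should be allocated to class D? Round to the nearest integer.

A: NₕSₕ = 2993·226.8 = 678812.4
B: NₕSₕ = 8536·1599.1 = 13649917.6
C: NₕSₕ = 7561·486.0 = 3674646
D: NₕSₕ = 3541·673.1 = 2383447.1
Σ NₕSₕ = 20386823.1.
n_D = 80·2383447.1/20386823.1 = 9.353... → 9.

9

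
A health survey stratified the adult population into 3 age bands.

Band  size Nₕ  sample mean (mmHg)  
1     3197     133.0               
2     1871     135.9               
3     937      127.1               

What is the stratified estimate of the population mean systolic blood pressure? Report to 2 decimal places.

132.98

N = 3197 + 1871 + 937 = 6005.
Overall mean = Σ (Nₕ/N)·x̄ₕ — weight by population share, not a simple average.
Σ Nₕx̄ₕ = 3197·133.0 + 1871·135.9 + 937·127.1 = 425201 + 254268.9 + 119092.7 = 798562.6.
Divide by N: 798562.6 / 6005 = 132.9829... → 132.98.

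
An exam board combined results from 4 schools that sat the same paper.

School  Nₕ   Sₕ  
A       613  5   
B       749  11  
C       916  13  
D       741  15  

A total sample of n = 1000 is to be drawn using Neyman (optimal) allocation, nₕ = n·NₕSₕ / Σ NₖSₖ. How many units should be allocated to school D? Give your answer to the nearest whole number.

A: NₕSₕ = 613·5 = 3065
B: NₕSₕ = 749·11 = 8239
C: NₕSₕ = 916·13 = 11908
D: NₕSₕ = 741·15 = 11115
Σ NₕSₕ = 34327.
n_D = 1000·11115/34327 = 323.798... → 324.

324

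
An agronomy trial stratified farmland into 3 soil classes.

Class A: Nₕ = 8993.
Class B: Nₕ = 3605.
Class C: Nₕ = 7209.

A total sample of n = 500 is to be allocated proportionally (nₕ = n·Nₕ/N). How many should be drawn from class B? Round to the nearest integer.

91

Share of class B = 3605/19807 = 0.18201.
Allocate 500 × 0.18201 = 91.003... → 91.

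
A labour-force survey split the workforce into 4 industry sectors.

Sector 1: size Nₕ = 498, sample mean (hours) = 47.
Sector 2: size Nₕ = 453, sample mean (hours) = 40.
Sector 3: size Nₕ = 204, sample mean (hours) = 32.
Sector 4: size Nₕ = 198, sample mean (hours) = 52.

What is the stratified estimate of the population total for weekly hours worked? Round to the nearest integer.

1: 498·47 = 23406
2: 453·40 = 18120
3: 204·32 = 6528
4: 198·52 = 10296
τ̂ = Σ Nₕx̄ₕ = 58350.

58350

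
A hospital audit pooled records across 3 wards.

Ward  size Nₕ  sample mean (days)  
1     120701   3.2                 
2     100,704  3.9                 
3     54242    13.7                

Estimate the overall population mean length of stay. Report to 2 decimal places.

N = 120701 + 100704 + 54242 = 275647.
Overall mean = Σ (Nₕ/N)·x̄ₕ — weight by population share, not a simple average.
Σ Nₕx̄ₕ = 120701·3.2 + 100704·3.9 + 54242·13.7 = 386243.2 + 392745.6 + 743115.4 = 1522104.2.
Divide by N: 1522104.2 / 275647 = 5.5219... → 5.52.

5.52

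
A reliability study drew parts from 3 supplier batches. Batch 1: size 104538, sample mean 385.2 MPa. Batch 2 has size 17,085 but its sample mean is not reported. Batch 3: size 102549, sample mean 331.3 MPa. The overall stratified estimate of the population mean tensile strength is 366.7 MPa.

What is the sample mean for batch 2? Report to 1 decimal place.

Σ Nₕx̄ₕ = N·μ, so 17085·x̄_2 = 224172·366.7 − (104538·385.2 + 102549·331.3).
= 82203872.4 − 74242521.3 = 7961351.1.
x̄_2 = 7961351.1 / 17085 = 465.985... → 466.0.

466.0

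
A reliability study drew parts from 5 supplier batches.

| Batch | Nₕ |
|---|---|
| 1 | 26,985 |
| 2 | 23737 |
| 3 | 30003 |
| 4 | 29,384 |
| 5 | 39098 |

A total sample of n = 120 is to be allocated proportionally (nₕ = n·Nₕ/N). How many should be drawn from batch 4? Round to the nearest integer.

N = 26985 + 23737 + 30003 + 29384 + 39098 = 149207.
n_4 = 120·29384/149207 = 23.632... → 24.

24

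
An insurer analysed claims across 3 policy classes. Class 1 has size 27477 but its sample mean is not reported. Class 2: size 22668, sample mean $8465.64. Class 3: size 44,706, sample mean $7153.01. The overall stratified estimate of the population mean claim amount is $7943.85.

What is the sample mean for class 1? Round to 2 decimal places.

N = 27477 + 22668 + 44706 = 94851.
Overall total = μ·N = 7943.85·94851 = 753482116.35.
Subtract the known strata: 22668·8465.64 + 44706·7153.01 = 511681592.58.
Remaining total for class 1: 753482116.35 − 511681592.58 = 241800523.77.
Divide by its size: 241800523.77 / 27477 = 8800.1064... → 8800.11.

8800.11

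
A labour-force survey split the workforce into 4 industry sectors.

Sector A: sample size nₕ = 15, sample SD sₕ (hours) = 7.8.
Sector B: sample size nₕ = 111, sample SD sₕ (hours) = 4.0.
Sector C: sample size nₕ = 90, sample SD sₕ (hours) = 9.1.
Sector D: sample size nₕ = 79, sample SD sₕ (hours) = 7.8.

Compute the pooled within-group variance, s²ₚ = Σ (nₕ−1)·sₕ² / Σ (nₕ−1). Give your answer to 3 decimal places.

50.610

A: (15−1)·7.8² = 14·60.84 = 851.76
B: (111−1)·4.0² = 110·16 = 1760
C: (90−1)·9.1² = 89·82.81 = 7370.09
D: (79−1)·7.8² = 78·60.84 = 4745.52
Numerator = 14727.37; denominator = Σ(nₕ−1) = 291.
s²ₚ = 14727.37/291 = 50.60952... → 50.610.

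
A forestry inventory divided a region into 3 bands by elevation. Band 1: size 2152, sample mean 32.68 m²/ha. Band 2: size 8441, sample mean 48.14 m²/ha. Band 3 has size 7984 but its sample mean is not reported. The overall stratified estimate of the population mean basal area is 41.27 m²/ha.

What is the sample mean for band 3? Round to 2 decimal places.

Σ Nₕx̄ₕ = N·μ, so 7984·x̄_3 = 18577·41.27 − (2152·32.68 + 8441·48.14).
= 766672.79 − 476677.1 = 289995.69.
x̄_3 = 289995.69 / 7984 = 36.3221... → 36.32.

36.32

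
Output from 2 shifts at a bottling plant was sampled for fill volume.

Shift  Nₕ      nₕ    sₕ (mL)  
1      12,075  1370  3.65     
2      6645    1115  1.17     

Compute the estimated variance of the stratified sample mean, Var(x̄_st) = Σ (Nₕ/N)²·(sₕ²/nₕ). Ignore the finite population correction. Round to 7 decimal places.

0.0042007

N = 18720; Wₕ = Nₕ/N.
shift 1: (12075/18720)²·3.65²/1370 = 0.0040460175
shift 2: (6645/18720)²·1.17²/1115 = 0.0001546946
Sum = 0.0042007120 → 0.0042007.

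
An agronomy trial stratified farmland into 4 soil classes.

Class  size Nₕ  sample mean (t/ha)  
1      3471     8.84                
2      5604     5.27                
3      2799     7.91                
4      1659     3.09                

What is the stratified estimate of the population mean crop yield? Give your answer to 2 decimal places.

N = 3471 + 5604 + 2799 + 1659 = 13533.
The stratified mean weights each stratum mean by its population share Nₕ/N.
Σ Nₕx̄ₕ = 3471·8.84 + 5604·5.27 + 2799·7.91 + 1659·3.09 = 30683.64 + 29533.08 + 22140.09 + 5126.31 = 87483.12.
Divide by N: 87483.12 / 13533 = 6.4644... → 6.46.

6.46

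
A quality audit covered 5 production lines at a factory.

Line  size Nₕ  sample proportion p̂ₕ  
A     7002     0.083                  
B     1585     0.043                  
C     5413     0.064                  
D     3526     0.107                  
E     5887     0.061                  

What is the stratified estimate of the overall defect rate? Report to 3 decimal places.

0.074

N = 7002 + 1585 + 5413 + 3526 + 5887 = 23413.
Overall proportion = Σ (Nₕ/N)·p̂ₕ.
Σ Nₕp̂ₕ = 581.166 + 68.155 + 346.432 + 377.282 + 359.107 = 1732.142.
1732.142 / 23413 = 0.07398... → 0.074.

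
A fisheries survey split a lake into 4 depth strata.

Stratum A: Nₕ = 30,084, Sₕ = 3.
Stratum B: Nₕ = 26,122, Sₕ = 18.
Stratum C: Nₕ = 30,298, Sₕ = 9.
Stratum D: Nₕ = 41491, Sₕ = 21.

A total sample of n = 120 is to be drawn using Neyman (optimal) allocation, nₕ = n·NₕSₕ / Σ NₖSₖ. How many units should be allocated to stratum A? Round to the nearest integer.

Σ NₕSₕ = 30084·3 + 26122·18 + 30298·9 + 41491·21 = 1704441.
Share for A: 90252/1704441 = 0.05295.
n_A = 120 × 0.05295 = 6.354... → 6.

6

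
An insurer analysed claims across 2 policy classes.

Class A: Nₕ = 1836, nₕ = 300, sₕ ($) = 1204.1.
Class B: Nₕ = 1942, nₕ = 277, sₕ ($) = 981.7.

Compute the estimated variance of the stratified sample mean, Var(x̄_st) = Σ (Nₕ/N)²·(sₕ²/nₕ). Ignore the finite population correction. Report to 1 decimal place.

2060.7

N = 3778; Wₕ = Nₕ/N.
class A: (1836/3778)²·1204.1²/300 = 1141.3670
class B: (1942/3778)²·981.7²/277 = 919.2896
Sum = 2060.6566 → 2060.7.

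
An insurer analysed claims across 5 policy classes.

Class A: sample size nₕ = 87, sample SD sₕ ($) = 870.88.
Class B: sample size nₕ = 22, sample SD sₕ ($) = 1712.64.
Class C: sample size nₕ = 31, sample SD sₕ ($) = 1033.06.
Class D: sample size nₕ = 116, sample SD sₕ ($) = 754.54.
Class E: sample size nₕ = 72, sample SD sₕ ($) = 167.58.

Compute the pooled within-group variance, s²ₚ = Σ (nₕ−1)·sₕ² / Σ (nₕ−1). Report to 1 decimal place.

700632.5

A: (87−1)·870.88² = 86·758431.9744 = 65225149.7984
B: (22−1)·1712.64² = 21·2933135.7696 = 61595851.1616
C: (31−1)·1033.06² = 30·1067212.9636 = 32016388.908
D: (116−1)·754.54² = 115·569330.6116 = 65473020.334
E: (72−1)·167.58² = 71·28083.0564 = 1993897.0044
Numerator = 226304307.2064; denominator = Σ(nₕ−1) = 323.
s²ₚ = 226304307.2064/323 = 700632.530... → 700632.5.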